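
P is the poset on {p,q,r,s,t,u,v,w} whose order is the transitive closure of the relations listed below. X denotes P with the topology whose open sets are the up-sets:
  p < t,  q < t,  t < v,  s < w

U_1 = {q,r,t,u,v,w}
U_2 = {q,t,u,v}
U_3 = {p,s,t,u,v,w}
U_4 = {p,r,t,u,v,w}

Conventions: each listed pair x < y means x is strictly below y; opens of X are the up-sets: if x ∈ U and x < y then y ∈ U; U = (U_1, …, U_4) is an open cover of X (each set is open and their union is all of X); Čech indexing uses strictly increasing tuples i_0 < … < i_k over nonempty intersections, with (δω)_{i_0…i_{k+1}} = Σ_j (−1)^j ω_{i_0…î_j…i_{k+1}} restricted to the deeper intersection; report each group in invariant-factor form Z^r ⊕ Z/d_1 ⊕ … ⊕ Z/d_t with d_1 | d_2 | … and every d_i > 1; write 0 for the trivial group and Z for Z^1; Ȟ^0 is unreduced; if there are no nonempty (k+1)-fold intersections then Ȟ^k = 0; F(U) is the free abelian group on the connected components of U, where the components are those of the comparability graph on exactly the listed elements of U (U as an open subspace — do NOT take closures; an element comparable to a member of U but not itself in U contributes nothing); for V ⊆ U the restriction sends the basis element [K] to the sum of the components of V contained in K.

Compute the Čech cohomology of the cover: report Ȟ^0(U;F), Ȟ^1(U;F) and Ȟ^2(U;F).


nerve of the cover:
  U12={q,t,u,v} U13={t,u,v,w} U14={r,t,u,v,w} U23={t,u,v} U24={t,u,v} U34={p,t,u,v,w}
  U123={t,u,v} U124={t,u,v} U134={t,u,v,w} U234={t,u,v}
  U1234={t,u,v}
components per intersection:
  U1: {q,t,v} {r} {u} {w}
  U2: {q,t,v} {u}
  U3: {p,t,v} {s,w} {u}
  U4: {p,t,v} {r} {u} {w}
  U12: {q,t,v} {u}
  U13: {t,v} {u} {w}
  U14: {r} {t,v} {u} {w}
  U23: {t,v} {u}
  U24: {t,v} {u}
  U34: {p,t,v} {u} {w}
  U123: {t,v} {u}
  U124: {t,v} {u}
  U134: {t,v} {u} {w}
  U234: {t,v} {u}
  U1234: {t,v} {u}
C dims 13,16,9,2; δ0: rk 9, SNF 1^9; δ1: rk 7, SNF 1^7; δ2: rk 2, SNF 1^2
Ȟ^0 = (13 − 9) − 0 = 4, so Ȟ^0 ≅ Z^4
Ȟ^1 = (16 − 7) − 9 = 0, so Ȟ^1 ≅ 0
Ȟ^2 = (9 − 2) − 7 = 0, so Ȟ^2 ≅ 0

Ȟ^0(U;F) ≅ Z^4, Ȟ^1(U;F) ≅ 0 and Ȟ^2(U;F) ≅ 0


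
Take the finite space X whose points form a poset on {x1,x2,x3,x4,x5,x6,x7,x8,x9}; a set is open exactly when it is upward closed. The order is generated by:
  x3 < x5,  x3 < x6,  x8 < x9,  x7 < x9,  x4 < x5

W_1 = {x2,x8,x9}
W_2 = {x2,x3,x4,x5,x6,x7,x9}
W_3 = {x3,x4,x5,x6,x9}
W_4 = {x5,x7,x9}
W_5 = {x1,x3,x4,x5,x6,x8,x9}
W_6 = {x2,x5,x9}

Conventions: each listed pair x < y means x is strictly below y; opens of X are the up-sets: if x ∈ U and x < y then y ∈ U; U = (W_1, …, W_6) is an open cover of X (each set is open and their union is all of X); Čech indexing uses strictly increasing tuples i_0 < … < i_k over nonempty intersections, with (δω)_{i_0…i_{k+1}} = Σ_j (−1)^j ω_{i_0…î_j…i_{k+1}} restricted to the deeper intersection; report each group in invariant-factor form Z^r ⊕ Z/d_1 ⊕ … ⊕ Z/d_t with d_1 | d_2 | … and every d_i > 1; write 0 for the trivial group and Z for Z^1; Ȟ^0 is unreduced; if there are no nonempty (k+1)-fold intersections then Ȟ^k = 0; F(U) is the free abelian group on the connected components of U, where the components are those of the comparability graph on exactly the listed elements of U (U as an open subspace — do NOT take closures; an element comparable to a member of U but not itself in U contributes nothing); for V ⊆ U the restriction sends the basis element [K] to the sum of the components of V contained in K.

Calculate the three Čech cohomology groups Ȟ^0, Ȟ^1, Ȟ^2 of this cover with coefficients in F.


nerve simplices:
  W12={x2,x9} W13={x9} W14={x9} W15={x8,x9} W16={x2,x9} W23={x3,x4,x5,x6,x9} W24={x5,x7,x9} W25={x3,x4,x5,x6,x9} W26={x2,x5,x9} W34={x5,x9} W35={x3,x4,x5,x6,x9} W36={x5,x9} W45={x5,x9} W46={x5,x9} W56={x5,x9}
  W123={x9} W124={x9} W125={x9} W126={x2,x9} W134={x9} W135={x9} W136={x9} W145={x9} W146={x9} W156={x9} W234={x5,x9} W235={x3,x4,x5,x6,x9} W236={x5,x9} W245={x5,x9} W246={x5,x9} W256={x5,x9} W345={x5,x9} W346={x5,x9} W356={x5,x9} W456={x5,x9}
  W1234={x9} W1235={x9} W1236={x9} W1245={x9} W1246={x9} W1256={x9} W1345={x9} W1346={x9} W1356={x9} W1456={x9} W2345={x5,x9} W2346={x5,x9} W2356={x5,x9} W2456={x5,x9} W3456={x5,x9}
  W12345={x9} W12346={x9} W12356={x9} W12456={x9} W13456={x9} W23456={x5,x9}
  W123456={x9}
components per intersection:
  W1: {x2} {x8,x9}
  W2: {x2} {x3,x4,x5,x6} {x7,x9}
  W3: {x3,x4,x5,x6} {x9}
  W4: {x5} {x7,x9}
  W5: {x1} {x3,x4,x5,x6} {x8,x9}
  W6: {x2} {x5} {x9}
  W12: {x2} {x9}
  W13: {x9}
  W14: {x9}
  W15: {x8,x9}
  W16: {x2} {x9}
  W23: {x3,x4,x5,x6} {x9}
  W24: {x5} {x7,x9}
  W25: {x3,x4,x5,x6} {x9}
  W26: {x2} {x5} {x9}
  W34: {x5} {x9}
  W35: {x3,x4,x5,x6} {x9}
  W36: {x5} {x9}
  W45: {x5} {x9}
  W46: {x5} {x9}
  W56: {x5} {x9}
  W123: {x9}
  W124: {x9}
  W125: {x9}
  W126: {x2} {x9}
  W134: {x9}
  W135: {x9}
  W136: {x9}
  W145: {x9}
  W146: {x9}
  W156: {x9}
  W234: {x5} {x9}
  W235: {x3,x4,x5,x6} {x9}
  W236: {x5} {x9}
  W245: {x5} {x9}
  W246: {x5} {x9}
  W256: {x5} {x9}
  W345: {x5} {x9}
  W346: {x5} {x9}
  W356: {x5} {x9}
  W456: {x5} {x9}
  W1234: {x9}
  W1235: {x9}
  W1236: {x9}
  W1245: {x9}
  W1246: {x9}
  W1256: {x9}
  W1345: {x9}
  W1346: {x9}
  W1356: {x9}
  W1456: {x9}
  W2345: {x5} {x9}
  W2346: {x5} {x9}
  W2356: {x5} {x9}
  W2456: {x5} {x9}
  W3456: {x5} {x9}
  W12345: {x9}
  W12346: {x9}
  W12356: {x9}
  W12456: {x9}
  W13456: {x9}
  W23456: {x5} {x9}
  W123456: {x9}
C dims 15,28,31,20; δ0: rk 11, SNF 1^11; δ1: rk 17, SNF 1^17; δ2: rk 14, SNF 1^14
degree 0: 15−11−0 = 4 → Ȟ^0 ≅ Z^4
degree 1: 28−17−11 = 0 → Ȟ^1 ≅ 0
degree 2: 31−14−17 = 0 → Ȟ^2 ≅ 0

Ȟ^0(U;F) ≅ Z^4; Ȟ^1(U;F) ≅ 0; Ȟ^2(U;F) ≅ 0


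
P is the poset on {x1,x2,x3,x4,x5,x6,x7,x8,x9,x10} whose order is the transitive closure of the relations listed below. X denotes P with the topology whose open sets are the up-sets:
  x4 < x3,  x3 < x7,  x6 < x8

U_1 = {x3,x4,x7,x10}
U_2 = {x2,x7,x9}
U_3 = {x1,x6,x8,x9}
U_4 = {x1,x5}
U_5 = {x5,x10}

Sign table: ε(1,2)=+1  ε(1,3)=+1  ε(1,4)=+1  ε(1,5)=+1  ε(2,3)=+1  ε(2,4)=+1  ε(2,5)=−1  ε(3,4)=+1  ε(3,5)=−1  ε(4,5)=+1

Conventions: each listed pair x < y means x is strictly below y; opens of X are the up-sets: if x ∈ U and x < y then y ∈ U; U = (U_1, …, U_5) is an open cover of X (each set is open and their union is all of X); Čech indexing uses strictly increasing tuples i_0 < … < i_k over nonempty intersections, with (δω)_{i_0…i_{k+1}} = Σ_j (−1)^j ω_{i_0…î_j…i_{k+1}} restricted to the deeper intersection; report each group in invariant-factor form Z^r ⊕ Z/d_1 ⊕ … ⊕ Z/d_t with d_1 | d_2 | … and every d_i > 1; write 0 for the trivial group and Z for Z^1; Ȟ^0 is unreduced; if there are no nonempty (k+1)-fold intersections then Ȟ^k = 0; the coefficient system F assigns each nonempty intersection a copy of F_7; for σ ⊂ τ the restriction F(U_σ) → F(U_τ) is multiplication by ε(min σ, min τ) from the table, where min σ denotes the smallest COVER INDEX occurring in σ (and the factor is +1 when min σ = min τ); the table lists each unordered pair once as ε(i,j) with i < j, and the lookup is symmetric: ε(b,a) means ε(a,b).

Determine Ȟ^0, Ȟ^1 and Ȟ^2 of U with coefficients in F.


Ȟ^0(U;F) ≅ Z/7; Ȟ^1(U;F) ≅ Z/7; Ȟ^2(U;F) ≅ 0

intersection data:
  U12={x7} U15={x10} U23={x9} U34={x1} U45={x5}
C dims 5,5; δ0: rk_F7 4
Ȟ^0 = (5 − 4) − 0 = 1, so Ȟ^0 ≅ Z/7
Ȟ^1 = (5 − 0) − 4 = 1, so Ȟ^1 ≅ Z/7
Ȟ^2 = (0 − 0) − 0 = 0, so Ȟ^2 ≅ 0


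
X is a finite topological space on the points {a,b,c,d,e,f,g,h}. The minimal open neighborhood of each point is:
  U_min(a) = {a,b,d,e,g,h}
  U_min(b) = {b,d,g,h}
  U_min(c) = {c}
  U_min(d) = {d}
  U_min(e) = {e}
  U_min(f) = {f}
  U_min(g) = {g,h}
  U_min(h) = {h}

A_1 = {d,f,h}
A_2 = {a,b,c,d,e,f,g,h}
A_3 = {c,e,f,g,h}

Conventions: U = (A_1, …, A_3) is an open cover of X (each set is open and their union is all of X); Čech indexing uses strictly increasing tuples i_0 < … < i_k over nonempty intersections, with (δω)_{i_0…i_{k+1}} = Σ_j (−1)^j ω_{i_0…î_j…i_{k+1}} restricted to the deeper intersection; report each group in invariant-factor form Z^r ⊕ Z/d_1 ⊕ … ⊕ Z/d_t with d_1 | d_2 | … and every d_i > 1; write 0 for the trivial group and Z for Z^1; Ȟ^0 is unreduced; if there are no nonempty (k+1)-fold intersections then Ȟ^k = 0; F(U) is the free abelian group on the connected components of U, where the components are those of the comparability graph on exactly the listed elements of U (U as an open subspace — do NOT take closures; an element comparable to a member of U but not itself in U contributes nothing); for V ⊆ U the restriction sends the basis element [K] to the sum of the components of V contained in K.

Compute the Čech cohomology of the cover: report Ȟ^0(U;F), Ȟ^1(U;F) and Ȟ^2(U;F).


Ȟ^0(U;F) ≅ Z^3; Ȟ^1(U;F) ≅ 0; Ȟ^2(U;F) ≅ 0

intersection data:
  A12={d,f,h} A13={f,h} A23={c,e,f,g,h}
  A123={f,h}
components per intersection:
  A1: {d} {f} {h}
  A2: {a,b,d,e,g,h} {c} {f}
  A3: {c} {e} {f} {g,h}
  A12: {d} {f} {h}
  A13: {f} {h}
  A23: {c} {e} {f} {g,h}
  A123: {f} {h}
C dims 10,9,2; δ0: rk 7, SNF 1^7; δ1: rk 2, SNF 1^2
Ȟ^0 = (10 − 7) − 0 = 3, so Ȟ^0 ≅ Z^3
Ȟ^1 = (9 − 2) − 7 = 0, so Ȟ^1 ≅ 0
Ȟ^2 = (2 − 0) − 2 = 0, so Ȟ^2 ≅ 0


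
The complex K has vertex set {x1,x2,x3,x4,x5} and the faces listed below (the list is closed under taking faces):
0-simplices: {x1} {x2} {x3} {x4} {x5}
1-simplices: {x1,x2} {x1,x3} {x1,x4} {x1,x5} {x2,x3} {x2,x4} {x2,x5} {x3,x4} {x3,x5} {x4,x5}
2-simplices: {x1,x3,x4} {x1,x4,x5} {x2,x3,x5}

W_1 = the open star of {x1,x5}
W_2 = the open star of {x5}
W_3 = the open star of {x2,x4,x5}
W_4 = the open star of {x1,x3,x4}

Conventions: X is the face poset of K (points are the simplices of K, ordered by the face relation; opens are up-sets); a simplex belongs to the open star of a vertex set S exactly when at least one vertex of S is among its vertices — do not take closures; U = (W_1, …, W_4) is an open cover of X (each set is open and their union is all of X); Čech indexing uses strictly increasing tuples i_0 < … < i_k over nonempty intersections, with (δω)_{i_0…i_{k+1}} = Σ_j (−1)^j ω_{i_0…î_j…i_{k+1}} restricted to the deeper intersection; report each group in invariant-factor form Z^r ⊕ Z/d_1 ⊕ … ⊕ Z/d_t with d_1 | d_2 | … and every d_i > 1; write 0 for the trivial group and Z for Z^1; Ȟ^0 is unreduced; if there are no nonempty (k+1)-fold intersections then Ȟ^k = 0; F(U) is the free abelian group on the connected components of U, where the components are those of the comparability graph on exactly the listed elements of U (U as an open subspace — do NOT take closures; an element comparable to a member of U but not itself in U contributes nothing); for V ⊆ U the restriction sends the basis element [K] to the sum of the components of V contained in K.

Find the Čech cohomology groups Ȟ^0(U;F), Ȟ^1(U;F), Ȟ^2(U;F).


nonempty intersections:
  W1={{x1},{x5},{x1,x2},{x1,x3},{x1,x4},{x1,x5},{x2,x5},{x3,x5},{x4,x5},{x1,x3,x4},{x1,x4,x5},{x2,x3,x5}} W2={{x5},{x1,x5},{x2,x5},{x3,x5},{x4,x5},{x1,x4,x5},{x2,x3,x5}} W3={{x2},{x4},{x5},{x1,x2},{x1,x4},{x1,x5},{x2,x3},{x2,x4},{x2,x5},{x3,x4},{x3,x5},{x4,x5},{x1,x3,x4},{x1,x4,x5},{x2,x3,x5}} W4={{x1},{x3},{x4},{x1,x2},{x1,x3},{x1,x4},{x1,x5},{x2,x3},{x2,x4},{x3,x4},{x3,x5},{x4,x5},{x1,x3,x4},{x1,x4,x5},{x2,x3,x5}}
  W12={{x5},{x1,x5},{x2,x5},{x3,x5},{x4,x5},{x1,x4,x5},{x2,x3,x5}} W13={{x5},{x1,x2},{x1,x4},{x1,x5},{x2,x5},{x3,x5},{x4,x5},{x1,x3,x4},{x1,x4,x5},{x2,x3,x5}} W14={{x1},{x1,x2},{x1,x3},{x1,x4},{x1,x5},{x3,x5},{x4,x5},{x1,x3,x4},{x1,x4,x5},{x2,x3,x5}} W23={{x5},{x1,x5},{x2,x5},{x3,x5},{x4,x5},{x1,x4,x5},{x2,x3,x5}} W24={{x1,x5},{x3,x5},{x4,x5},{x1,x4,x5},{x2,x3,x5}} W34={{x4},{x1,x2},{x1,x4},{x1,x5},{x2,x3},{x2,x4},{x3,x4},{x3,x5},{x4,x5},{x1,x3,x4},{x1,x4,x5},{x2,x3,x5}}
  W123={{x5},{x1,x5},{x2,x5},{x3,x5},{x4,x5},{x1,x4,x5},{x2,x3,x5}} W124={{x1,x5},{x3,x5},{x4,x5},{x1,x4,x5},{x2,x3,x5}} W134={{x1,x2},{x1,x4},{x1,x5},{x3,x5},{x4,x5},{x1,x3,x4},{x1,x4,x5},{x2,x3,x5}} W234={{x1,x5},{x3,x5},{x4,x5},{x1,x4,x5},{x2,x3,x5}}
  W1234={{x1,x5},{x3,x5},{x4,x5},{x1,x4,x5},{x2,x3,x5}}
components per intersection:
  W1: {{x1},{x5},{x1,x2},{x1,x3},{x1,x4},{x1,x5},{x2,x5},{x3,x5},{x4,x5},{x1,x3,x4},{x1,x4,x5},{x2,x3,x5}}
  W2: {{x5},{x1,x5},{x2,x5},{x3,x5},{x4,x5},{x1,x4,x5},{x2,x3,x5}}
  W3: {{x2},{x4},{x5},{x1,x2},{x1,x4},{x1,x5},{x2,x3},{x2,x4},{x2,x5},{x3,x4},{x3,x5},{x4,x5},{x1,x3,x4},{x1,x4,x5},{x2,x3,x5}}
  W4: {{x1},{x3},{x4},{x1,x2},{x1,x3},{x1,x4},{x1,x5},{x2,x3},{x2,x4},{x3,x4},{x3,x5},{x4,x5},{x1,x3,x4},{x1,x4,x5},{x2,x3,x5}}
  W12: {{x5},{x1,x5},{x2,x5},{x3,x5},{x4,x5},{x1,x4,x5},{x2,x3,x5}}
  W13: {{x5},{x1,x4},{x1,x5},{x2,x5},{x3,x5},{x4,x5},{x1,x3,x4},{x1,x4,x5},{x2,x3,x5}} {{x1,x2}}
  W14: {{x1},{x1,x2},{x1,x3},{x1,x4},{x1,x5},{x4,x5},{x1,x3,x4},{x1,x4,x5}} {{x3,x5},{x2,x3,x5}}
  W23: {{x5},{x1,x5},{x2,x5},{x3,x5},{x4,x5},{x1,x4,x5},{x2,x3,x5}}
  W24: {{x1,x5},{x4,x5},{x1,x4,x5}} {{x3,x5},{x2,x3,x5}}
  W34: {{x4},{x1,x4},{x1,x5},{x2,x4},{x3,x4},{x4,x5},{x1,x3,x4},{x1,x4,x5}} {{x1,x2}} {{x2,x3},{x3,x5},{x2,x3,x5}}
  W123: {{x5},{x1,x5},{x2,x5},{x3,x5},{x4,x5},{x1,x4,x5},{x2,x3,x5}}
  W124: {{x1,x5},{x4,x5},{x1,x4,x5}} {{x3,x5},{x2,x3,x5}}
  W134: {{x1,x2}} {{x1,x4},{x1,x5},{x4,x5},{x1,x3,x4},{x1,x4,x5}} {{x3,x5},{x2,x3,x5}}
  W234: {{x1,x5},{x4,x5},{x1,x4,x5}} {{x3,x5},{x2,x3,x5}}
  W1234: {{x1,x5},{x4,x5},{x1,x4,x5}} {{x3,x5},{x2,x3,x5}}
C dims 4,11,8,2; δ0: rk 3, SNF 1^3; δ1: rk 6, SNF 1^6; δ2: rk 2, SNF 1^2
Ȟ^0: (4−3)−0=1 ⇒ Z
Ȟ^1: (11−6)−3=2 ⇒ Z^2
Ȟ^2: (8−2)−6=0 ⇒ 0

Ȟ^0(U;F) ≅ Z, Ȟ^1(U;F) ≅ Z^2, Ȟ^2(U;F) ≅ 0


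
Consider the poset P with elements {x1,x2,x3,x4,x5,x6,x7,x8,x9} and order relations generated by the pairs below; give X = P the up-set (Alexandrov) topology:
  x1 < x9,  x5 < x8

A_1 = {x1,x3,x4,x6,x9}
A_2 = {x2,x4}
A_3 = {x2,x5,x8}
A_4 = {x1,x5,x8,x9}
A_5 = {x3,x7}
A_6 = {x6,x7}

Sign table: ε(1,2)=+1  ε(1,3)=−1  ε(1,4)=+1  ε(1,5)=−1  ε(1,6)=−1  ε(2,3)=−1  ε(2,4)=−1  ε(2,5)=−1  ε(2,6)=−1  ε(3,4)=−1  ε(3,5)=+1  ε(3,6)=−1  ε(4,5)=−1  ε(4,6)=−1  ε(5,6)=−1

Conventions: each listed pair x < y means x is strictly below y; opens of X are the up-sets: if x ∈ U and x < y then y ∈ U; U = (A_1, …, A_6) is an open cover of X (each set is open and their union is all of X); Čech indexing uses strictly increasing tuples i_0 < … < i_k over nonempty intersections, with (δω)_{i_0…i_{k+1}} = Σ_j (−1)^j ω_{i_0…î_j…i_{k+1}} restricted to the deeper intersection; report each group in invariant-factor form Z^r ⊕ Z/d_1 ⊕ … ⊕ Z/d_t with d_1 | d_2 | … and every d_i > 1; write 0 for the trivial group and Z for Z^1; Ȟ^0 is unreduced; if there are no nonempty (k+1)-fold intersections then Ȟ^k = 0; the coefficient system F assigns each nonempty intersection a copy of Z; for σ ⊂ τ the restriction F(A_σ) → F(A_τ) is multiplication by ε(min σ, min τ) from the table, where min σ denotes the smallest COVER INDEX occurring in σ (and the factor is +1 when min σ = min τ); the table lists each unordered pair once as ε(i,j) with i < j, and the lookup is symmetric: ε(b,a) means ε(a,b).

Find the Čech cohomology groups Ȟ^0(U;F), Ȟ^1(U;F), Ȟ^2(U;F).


Ȟ^0(U;F) ≅ 0, Ȟ^1(U;F) ≅ Z ⊕ Z/2 and Ȟ^2(U;F) ≅ 0

intersection data:
  A12={x4} A14={x1,x9} A15={x3} A16={x6} A23={x2} A34={x5,x8} A56={x7}
C dims 6,7; δ0: rk 6, SNF 1^5·2
Ȟ^0 = (6 − 6) − 0 = 0, so Ȟ^0 ≅ 0
Ȟ^1 = (7 − 0) − 6 = 1 plus torsion [2], so Ȟ^1 ≅ Z ⊕ Z/2
Ȟ^2 = (0 − 0) − 0 = 0, so Ȟ^2 ≅ 0


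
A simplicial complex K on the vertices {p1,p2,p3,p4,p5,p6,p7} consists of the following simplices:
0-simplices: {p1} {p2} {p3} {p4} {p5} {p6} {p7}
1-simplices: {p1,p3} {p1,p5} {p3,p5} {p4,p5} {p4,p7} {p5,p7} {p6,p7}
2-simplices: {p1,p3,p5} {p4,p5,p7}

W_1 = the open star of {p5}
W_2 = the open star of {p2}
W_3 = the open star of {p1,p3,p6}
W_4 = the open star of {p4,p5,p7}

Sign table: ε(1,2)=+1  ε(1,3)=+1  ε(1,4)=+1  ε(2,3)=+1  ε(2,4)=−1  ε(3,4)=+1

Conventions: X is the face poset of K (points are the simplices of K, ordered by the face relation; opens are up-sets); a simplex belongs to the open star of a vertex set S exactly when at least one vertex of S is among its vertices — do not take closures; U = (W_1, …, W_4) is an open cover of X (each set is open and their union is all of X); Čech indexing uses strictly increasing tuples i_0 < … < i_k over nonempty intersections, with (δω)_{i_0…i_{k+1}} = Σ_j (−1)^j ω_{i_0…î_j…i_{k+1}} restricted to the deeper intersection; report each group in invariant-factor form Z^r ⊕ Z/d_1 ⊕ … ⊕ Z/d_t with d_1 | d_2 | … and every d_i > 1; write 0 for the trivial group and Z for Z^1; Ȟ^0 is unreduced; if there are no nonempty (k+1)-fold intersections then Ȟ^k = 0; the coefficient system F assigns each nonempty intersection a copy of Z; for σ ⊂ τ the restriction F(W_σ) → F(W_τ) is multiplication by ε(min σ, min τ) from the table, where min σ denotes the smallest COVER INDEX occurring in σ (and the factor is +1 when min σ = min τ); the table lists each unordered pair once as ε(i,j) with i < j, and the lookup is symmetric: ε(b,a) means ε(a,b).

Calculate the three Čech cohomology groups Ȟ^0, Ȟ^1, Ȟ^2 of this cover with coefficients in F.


Ȟ^0 ≅ Z^2, Ȟ^1 ≅ 0, Ȟ^2 ≅ 0

nerve of the cover:
  W1={{p5},{p1,p5},{p3,p5},{p4,p5},{p5,p7},{p1,p3,p5},{p4,p5,p7}} W2={{p2}} W3={{p1},{p3},{p6},{p1,p3},{p1,p5},{p3,p5},{p6,p7},{p1,p3,p5}} W4={{p4},{p5},{p7},{p1,p5},{p3,p5},{p4,p5},{p4,p7},{p5,p7},{p6,p7},{p1,p3,p5},{p4,p5,p7}}
  W13={{p1,p5},{p3,p5},{p1,p3,p5}} W14={{p5},{p1,p5},{p3,p5},{p4,p5},{p5,p7},{p1,p3,p5},{p4,p5,p7}} W34={{p1,p5},{p3,p5},{p6,p7},{p1,p3,p5}}
  W134={{p1,p5},{p3,p5},{p1,p3,p5}}
C dims 4,3,1; δ0: rk 2, SNF 1^2; δ1: rk 1, SNF 1^1
Ȟ^0 = (4 − 2) − 0 = 2, so Ȟ^0 ≅ Z^2
Ȟ^1 = (3 − 1) − 2 = 0, so Ȟ^1 ≅ 0
Ȟ^2 = (1 − 0) − 1 = 0, so Ȟ^2 ≅ 0


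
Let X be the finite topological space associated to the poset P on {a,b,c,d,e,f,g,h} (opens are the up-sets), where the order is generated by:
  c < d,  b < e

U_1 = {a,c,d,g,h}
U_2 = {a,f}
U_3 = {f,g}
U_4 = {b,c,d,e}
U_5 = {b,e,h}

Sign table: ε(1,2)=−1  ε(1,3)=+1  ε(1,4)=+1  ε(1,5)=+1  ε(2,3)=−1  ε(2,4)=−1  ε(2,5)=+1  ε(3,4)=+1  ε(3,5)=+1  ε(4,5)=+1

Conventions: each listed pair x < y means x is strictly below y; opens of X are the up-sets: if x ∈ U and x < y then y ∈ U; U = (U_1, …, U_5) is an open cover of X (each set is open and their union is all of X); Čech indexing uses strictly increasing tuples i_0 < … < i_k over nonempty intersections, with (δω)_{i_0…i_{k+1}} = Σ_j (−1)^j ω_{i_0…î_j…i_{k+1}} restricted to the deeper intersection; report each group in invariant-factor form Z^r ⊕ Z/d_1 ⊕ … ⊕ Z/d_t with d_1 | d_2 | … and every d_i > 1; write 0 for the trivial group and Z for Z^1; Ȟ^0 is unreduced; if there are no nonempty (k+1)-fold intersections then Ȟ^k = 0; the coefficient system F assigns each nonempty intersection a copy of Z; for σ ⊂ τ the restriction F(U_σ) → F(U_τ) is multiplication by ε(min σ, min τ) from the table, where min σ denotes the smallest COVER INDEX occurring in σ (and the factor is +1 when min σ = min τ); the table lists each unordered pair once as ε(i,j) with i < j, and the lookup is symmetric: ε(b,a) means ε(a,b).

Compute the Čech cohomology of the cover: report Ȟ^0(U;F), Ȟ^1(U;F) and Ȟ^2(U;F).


nonempty intersections:
  U12={a} U13={g} U14={c,d} U15={h} U23={f} U45={b,e}
C dims 5,6; δ0: rk 4, SNF 1^4
Ȟ^0: (5−4)−0=1 ⇒ Z
Ȟ^1: (6−0)−4=2 ⇒ Z^2
Ȟ^2: (0−0)−0=0 ⇒ 0

Ȟ^0 ≅ Z, Ȟ^1 ≅ Z^2, Ȟ^2 ≅ 0


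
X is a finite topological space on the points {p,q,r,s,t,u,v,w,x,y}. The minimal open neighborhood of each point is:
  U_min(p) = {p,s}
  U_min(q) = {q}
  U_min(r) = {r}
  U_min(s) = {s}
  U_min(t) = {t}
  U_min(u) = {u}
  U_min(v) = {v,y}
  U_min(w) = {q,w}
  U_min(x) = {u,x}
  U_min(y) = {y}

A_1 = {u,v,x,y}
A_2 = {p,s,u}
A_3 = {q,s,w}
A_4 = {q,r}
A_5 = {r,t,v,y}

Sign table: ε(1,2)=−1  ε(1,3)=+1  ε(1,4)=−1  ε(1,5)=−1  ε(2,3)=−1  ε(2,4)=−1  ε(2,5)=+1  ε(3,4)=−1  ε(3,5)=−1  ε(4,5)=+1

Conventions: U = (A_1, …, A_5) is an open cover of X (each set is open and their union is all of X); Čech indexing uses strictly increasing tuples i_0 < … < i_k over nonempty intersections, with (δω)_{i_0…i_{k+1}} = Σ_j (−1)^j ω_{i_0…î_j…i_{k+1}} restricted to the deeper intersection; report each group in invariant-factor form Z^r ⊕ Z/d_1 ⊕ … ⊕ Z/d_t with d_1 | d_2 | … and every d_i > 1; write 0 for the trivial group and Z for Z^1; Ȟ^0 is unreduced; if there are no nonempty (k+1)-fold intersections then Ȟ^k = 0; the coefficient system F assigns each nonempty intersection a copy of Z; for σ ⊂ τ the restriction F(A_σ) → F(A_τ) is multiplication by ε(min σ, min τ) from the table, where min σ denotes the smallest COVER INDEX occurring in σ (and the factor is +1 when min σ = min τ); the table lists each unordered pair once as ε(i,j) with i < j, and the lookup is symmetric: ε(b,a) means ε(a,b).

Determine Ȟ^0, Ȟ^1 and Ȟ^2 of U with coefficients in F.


nerve simplices:
  A12={u} A15={v,y} A23={s} A34={q} A45={r}
C dims 5,5; δ0: rk 4, SNF 1^4
degree 0: 5−4−0 = 1 → Ȟ^0 ≅ Z
degree 1: 5−0−4 = 1 → Ȟ^1 ≅ Z
degree 2: 0−0−0 = 0 → Ȟ^2 ≅ 0

Ȟ^0 ≅ Z; Ȟ^1 ≅ Z; Ȟ^2 ≅ 0


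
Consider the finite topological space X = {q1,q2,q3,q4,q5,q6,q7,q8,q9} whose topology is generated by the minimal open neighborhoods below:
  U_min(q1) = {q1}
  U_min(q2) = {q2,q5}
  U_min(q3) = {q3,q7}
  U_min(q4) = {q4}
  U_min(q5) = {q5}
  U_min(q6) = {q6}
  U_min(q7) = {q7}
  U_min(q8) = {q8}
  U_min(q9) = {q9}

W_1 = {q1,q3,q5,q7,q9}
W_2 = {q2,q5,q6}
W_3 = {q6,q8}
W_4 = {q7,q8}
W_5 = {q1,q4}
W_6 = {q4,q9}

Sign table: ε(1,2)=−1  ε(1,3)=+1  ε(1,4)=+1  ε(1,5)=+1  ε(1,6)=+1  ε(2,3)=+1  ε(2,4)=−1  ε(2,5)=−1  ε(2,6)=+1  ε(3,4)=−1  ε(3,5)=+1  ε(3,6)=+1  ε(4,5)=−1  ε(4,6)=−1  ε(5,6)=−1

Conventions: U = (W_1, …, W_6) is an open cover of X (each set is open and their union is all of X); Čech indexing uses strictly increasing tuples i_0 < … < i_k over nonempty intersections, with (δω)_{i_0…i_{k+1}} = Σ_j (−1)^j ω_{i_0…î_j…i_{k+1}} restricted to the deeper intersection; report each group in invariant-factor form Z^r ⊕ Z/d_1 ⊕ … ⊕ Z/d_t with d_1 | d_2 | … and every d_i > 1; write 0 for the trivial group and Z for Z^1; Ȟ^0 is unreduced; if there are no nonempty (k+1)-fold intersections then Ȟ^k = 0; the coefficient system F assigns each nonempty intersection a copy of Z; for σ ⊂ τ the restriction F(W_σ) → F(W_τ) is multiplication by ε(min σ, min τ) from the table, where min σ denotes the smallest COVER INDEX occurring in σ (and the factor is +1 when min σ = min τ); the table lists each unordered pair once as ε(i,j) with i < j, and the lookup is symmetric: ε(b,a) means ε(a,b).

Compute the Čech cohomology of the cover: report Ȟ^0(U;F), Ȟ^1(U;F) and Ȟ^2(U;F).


Ȟ^0(U;F) ≅ 0, Ȟ^1(U;F) ≅ Z ⊕ Z/2, Ȟ^2(U;F) ≅ 0

nerve simplices:
  W12={q5} W14={q7} W15={q1} W16={q9} W23={q6} W34={q8} W56={q4}
C dims 6,7; δ0: rk 6, SNF 1^5·2
degree 0: 6−6−0 = 0 → Ȟ^0 ≅ 0
degree 1: 7−0−6 = 1 plus torsion [2] → Ȟ^1 ≅ Z ⊕ Z/2
degree 2: 0−0−0 = 0 → Ȟ^2 ≅ 0


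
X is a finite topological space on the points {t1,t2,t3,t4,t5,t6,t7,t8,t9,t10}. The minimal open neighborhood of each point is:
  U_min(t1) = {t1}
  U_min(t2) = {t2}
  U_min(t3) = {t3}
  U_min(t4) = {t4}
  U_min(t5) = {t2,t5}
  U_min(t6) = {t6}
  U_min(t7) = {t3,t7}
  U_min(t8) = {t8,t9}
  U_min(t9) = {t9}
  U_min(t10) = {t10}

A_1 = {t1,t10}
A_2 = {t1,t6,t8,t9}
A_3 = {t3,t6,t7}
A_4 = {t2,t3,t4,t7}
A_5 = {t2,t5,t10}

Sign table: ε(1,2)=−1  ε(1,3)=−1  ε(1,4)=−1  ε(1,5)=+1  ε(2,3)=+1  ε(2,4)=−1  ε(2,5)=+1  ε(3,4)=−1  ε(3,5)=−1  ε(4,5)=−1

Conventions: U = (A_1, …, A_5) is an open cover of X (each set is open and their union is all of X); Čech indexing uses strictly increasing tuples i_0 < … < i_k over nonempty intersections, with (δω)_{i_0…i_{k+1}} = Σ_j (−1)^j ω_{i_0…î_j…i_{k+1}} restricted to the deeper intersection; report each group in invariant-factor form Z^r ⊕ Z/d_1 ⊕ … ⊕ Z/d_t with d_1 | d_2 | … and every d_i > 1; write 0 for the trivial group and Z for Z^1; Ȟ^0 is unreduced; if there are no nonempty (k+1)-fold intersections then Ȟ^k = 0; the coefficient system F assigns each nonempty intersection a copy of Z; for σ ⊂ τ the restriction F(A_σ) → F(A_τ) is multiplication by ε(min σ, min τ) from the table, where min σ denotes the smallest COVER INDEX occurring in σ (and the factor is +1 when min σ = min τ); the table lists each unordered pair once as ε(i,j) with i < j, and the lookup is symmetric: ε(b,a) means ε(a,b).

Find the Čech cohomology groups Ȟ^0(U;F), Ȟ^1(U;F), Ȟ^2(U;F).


Ȟ^0(U;F) ≅ 0,  Ȟ^1(U;F) ≅ Z/2,  Ȟ^2(U;F) ≅ 0

nonempty overlaps:
  A12={t1} A15={t10} A23={t6} A34={t3,t7} A45={t2}
C dims 5,5; δ0: rk 5, SNF 1^4·2
degree 0: 5−5−0 = 0 → Ȟ^0 ≅ 0
degree 1: 5−0−5 = 0 plus torsion [2] → Ȟ^1 ≅ Z/2
degree 2: 0−0−0 = 0 → Ȟ^2 ≅ 0


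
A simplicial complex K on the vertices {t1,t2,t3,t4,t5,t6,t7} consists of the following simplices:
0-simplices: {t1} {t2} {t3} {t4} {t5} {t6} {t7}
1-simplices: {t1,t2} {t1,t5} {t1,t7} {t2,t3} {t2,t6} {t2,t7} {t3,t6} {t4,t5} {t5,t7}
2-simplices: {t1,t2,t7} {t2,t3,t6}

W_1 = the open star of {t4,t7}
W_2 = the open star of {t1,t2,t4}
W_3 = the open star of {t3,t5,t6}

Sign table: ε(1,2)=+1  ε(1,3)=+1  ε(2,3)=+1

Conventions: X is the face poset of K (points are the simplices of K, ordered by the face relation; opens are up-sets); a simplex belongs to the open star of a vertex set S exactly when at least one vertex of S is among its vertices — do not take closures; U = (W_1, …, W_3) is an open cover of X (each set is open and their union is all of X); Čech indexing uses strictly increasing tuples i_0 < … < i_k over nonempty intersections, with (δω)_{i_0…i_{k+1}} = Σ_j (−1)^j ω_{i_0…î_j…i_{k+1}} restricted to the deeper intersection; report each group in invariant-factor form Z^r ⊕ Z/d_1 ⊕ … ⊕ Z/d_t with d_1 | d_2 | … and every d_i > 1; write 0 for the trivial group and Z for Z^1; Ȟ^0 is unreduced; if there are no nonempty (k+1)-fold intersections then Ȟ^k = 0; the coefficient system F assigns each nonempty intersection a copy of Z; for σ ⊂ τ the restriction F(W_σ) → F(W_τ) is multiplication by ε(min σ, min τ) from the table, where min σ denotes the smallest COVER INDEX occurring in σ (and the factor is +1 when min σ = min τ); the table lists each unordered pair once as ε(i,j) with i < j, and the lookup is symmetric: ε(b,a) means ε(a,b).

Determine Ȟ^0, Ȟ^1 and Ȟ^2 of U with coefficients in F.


Ȟ^0 ≅ Z,  Ȟ^1 ≅ 0,  Ȟ^2 ≅ 0

nonempty intersections:
  W1={{t4},{t7},{t1,t7},{t2,t7},{t4,t5},{t5,t7},{t1,t2,t7}} W2={{t1},{t2},{t4},{t1,t2},{t1,t5},{t1,t7},{t2,t3},{t2,t6},{t2,t7},{t4,t5},{t1,t2,t7},{t2,t3,t6}} W3={{t3},{t5},{t6},{t1,t5},{t2,t3},{t2,t6},{t3,t6},{t4,t5},{t5,t7},{t2,t3,t6}}
  W12={{t4},{t1,t7},{t2,t7},{t4,t5},{t1,t2,t7}} W13={{t4,t5},{t5,t7}} W23={{t1,t5},{t2,t3},{t2,t6},{t4,t5},{t2,t3,t6}}
  W123={{t4,t5}}
C dims 3,3,1; δ0: rk 2, SNF 1^2; δ1: rk 1, SNF 1^1
Ȟ^0: (3−2)−0=1 ⇒ Z
Ȟ^1: (3−1)−2=0 ⇒ 0
Ȟ^2: (1−0)−1=0 ⇒ 0


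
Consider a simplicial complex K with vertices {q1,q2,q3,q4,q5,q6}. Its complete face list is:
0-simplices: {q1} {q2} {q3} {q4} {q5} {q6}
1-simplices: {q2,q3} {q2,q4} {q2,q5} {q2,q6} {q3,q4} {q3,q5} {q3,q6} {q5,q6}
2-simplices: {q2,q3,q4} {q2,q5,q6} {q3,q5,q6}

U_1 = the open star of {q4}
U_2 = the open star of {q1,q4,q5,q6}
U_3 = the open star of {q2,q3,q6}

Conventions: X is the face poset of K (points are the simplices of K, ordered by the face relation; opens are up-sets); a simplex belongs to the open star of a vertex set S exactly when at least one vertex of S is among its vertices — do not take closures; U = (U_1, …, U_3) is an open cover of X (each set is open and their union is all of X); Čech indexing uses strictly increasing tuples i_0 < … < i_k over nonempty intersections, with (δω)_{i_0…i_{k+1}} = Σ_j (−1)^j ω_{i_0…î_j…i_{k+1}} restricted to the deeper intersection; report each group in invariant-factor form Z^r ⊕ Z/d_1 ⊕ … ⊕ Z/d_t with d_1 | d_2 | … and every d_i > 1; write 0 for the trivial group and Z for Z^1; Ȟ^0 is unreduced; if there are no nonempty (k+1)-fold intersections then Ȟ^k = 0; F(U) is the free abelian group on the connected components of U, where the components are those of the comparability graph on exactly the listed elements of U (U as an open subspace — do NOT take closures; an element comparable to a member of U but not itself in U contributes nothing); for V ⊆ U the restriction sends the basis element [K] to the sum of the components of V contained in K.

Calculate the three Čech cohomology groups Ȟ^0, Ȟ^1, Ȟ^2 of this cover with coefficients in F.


cover nerve:
  U1={{q4},{q2,q4},{q3,q4},{q2,q3,q4}} U2={{q1},{q4},{q5},{q6},{q2,q4},{q2,q5},{q2,q6},{q3,q4},{q3,q5},{q3,q6},{q5,q6},{q2,q3,q4},{q2,q5,q6},{q3,q5,q6}} U3={{q2},{q3},{q6},{q2,q3},{q2,q4},{q2,q5},{q2,q6},{q3,q4},{q3,q5},{q3,q6},{q5,q6},{q2,q3,q4},{q2,q5,q6},{q3,q5,q6}}
  U12={{q4},{q2,q4},{q3,q4},{q2,q3,q4}} U13={{q2,q4},{q3,q4},{q2,q3,q4}} U23={{q6},{q2,q4},{q2,q5},{q2,q6},{q3,q4},{q3,q5},{q3,q6},{q5,q6},{q2,q3,q4},{q2,q5,q6},{q3,q5,q6}}
  U123={{q2,q4},{q3,q4},{q2,q3,q4}}
components per intersection:
  U1: {{q4},{q2,q4},{q3,q4},{q2,q3,q4}}
  U2: {{q1}} {{q4},{q2,q4},{q3,q4},{q2,q3,q4}} {{q5},{q6},{q2,q5},{q2,q6},{q3,q5},{q3,q6},{q5,q6},{q2,q5,q6},{q3,q5,q6}}
  U3: {{q2},{q3},{q6},{q2,q3},{q2,q4},{q2,q5},{q2,q6},{q3,q4},{q3,q5},{q3,q6},{q5,q6},{q2,q3,q4},{q2,q5,q6},{q3,q5,q6}}
  U12: {{q4},{q2,q4},{q3,q4},{q2,q3,q4}}
  U13: {{q2,q4},{q3,q4},{q2,q3,q4}}
  U23: {{q6},{q2,q5},{q2,q6},{q3,q5},{q3,q6},{q5,q6},{q2,q5,q6},{q3,q5,q6}} {{q2,q4},{q3,q4},{q2,q3,q4}}
  U123: {{q2,q4},{q3,q4},{q2,q3,q4}}
C dims 5,4,1; δ0: rk 3, SNF 1^3; δ1: rk 1, SNF 1^1
Ȟ^0: (5−3)−0=2 ⇒ Z^2
Ȟ^1: (4−1)−3=0 ⇒ 0
Ȟ^2: (1−0)−1=0 ⇒ 0

Ȟ^0 ≅ Z^2,  Ȟ^1 ≅ 0,  Ȟ^2 ≅ 0


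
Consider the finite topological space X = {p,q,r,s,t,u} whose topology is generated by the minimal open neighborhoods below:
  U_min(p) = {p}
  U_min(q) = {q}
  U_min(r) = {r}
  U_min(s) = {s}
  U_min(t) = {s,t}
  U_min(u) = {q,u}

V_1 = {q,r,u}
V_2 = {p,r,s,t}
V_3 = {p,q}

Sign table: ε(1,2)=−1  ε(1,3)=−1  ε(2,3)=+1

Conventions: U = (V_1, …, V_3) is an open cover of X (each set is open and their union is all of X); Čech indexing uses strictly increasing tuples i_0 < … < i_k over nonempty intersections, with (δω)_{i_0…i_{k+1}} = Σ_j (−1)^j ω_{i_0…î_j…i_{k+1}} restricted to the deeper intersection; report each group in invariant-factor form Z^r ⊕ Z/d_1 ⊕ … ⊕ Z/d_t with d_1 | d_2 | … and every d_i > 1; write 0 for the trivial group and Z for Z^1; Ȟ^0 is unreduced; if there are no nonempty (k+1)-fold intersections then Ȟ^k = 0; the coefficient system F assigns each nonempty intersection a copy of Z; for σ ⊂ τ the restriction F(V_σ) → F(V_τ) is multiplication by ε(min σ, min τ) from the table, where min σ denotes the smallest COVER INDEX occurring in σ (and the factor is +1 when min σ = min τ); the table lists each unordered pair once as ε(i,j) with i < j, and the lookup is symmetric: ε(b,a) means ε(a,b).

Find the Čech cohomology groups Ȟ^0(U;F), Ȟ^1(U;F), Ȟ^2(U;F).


Ȟ^0(U;F) ≅ Z,  Ȟ^1(U;F) ≅ Z,  Ȟ^2(U;F) ≅ 0

cover nerve:
  V12={r} V13={q} V23={p}
C dims 3,3; δ0: rk 2, SNF 1^2
Ȟ^0: (3−2)−0=1 ⇒ Z
Ȟ^1: (3−0)−2=1 ⇒ Z
Ȟ^2: (0−0)−0=0 ⇒ 0


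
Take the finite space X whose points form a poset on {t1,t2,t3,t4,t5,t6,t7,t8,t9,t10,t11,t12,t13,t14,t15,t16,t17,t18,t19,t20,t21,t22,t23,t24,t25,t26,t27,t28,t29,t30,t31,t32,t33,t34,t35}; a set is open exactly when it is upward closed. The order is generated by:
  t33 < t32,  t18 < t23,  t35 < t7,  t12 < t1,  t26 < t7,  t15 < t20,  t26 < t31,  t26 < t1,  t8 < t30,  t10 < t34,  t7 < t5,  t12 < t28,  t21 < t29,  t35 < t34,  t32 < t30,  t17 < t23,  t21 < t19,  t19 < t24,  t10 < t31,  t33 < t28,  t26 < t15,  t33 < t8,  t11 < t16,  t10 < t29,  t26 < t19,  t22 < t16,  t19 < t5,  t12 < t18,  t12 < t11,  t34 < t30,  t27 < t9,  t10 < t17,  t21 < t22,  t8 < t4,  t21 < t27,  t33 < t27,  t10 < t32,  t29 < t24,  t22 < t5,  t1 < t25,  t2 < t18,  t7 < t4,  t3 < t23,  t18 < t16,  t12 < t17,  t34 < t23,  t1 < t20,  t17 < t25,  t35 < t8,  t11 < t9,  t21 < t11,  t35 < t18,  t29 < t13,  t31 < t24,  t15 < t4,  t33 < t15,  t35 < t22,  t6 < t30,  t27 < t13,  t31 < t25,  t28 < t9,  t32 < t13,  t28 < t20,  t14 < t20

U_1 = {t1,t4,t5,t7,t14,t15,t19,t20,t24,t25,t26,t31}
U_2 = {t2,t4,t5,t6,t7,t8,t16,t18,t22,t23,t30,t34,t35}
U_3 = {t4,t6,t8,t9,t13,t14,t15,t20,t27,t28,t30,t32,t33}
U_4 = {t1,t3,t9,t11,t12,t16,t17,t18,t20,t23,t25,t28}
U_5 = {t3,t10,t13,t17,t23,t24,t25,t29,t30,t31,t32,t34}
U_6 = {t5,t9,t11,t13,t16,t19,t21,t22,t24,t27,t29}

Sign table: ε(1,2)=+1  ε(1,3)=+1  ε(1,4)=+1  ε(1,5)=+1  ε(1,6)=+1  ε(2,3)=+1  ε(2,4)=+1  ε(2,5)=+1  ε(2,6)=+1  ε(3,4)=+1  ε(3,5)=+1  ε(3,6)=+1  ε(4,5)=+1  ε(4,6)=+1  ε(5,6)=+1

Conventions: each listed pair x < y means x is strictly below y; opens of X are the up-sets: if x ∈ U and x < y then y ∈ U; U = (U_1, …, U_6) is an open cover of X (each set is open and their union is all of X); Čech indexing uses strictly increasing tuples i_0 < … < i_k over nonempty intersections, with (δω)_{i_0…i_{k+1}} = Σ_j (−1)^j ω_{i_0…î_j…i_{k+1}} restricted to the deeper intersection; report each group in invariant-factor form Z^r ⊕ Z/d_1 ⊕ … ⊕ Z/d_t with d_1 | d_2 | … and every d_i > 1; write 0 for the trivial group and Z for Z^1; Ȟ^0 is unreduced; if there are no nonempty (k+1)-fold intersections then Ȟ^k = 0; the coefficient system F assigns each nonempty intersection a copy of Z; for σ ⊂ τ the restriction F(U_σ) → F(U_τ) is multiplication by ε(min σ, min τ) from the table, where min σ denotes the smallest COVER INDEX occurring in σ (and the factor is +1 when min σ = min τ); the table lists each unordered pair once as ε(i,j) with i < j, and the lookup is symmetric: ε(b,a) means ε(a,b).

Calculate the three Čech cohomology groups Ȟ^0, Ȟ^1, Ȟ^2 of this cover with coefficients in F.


Ȟ^0(U;F) ≅ Z; Ȟ^1(U;F) ≅ 0; Ȟ^2(U;F) ≅ Z/2

nonempty intersections:
  U12={t4,t5,t7} U13={t4,t14,t15,t20} U14={t1,t20,t25} U15={t24,t25,t31} U16={t5,t19,t24} U23={t4,t6,t8,t30} U24={t16,t18,t23} U25={t23,t30,t34} U26={t5,t16,t22} U34={t9,t20,t28} U35={t13,t30,t32} U36={t9,t13,t27} U45={t3,t17,t23,t25} U46={t9,t11,t16} U56={t13,t24,t29}
  U123={t4} U126={t5} U134={t20} U145={t25} U156={t24} U235={t30} U245={t23} U246={t16} U346={t9} U356={t13}
C dims 6,15,10; δ0: rk 5, SNF 1^5; δ1: rk 10, SNF 1^9·2
Ȟ^0: (6−5)−0=1 ⇒ Z
Ȟ^1: (15−10)−5=0 ⇒ 0
Ȟ^2: (10−0)−10=0 plus torsion [2] ⇒ Z/2


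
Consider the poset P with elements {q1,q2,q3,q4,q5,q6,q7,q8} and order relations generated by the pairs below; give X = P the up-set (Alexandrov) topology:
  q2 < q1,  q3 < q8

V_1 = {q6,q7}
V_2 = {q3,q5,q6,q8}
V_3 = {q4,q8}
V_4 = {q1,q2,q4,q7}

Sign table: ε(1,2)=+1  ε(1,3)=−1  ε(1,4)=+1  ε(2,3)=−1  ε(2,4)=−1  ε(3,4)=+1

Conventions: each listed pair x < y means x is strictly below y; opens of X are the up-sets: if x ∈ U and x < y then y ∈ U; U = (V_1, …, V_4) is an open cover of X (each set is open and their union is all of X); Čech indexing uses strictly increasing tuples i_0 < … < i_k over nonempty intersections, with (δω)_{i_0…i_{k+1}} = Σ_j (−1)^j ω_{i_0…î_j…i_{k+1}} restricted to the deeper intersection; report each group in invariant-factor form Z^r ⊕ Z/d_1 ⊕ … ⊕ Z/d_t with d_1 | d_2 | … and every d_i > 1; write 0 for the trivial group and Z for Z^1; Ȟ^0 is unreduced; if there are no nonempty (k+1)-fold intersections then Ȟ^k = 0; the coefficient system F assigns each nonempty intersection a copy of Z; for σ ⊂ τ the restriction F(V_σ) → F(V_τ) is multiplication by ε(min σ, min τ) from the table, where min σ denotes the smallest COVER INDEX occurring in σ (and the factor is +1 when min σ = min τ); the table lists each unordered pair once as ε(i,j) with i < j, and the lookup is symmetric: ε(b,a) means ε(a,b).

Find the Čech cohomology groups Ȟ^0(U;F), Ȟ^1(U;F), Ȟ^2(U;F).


nonempty overlaps:
  V12={q6} V14={q7} V23={q8} V34={q4}
C dims 4,4; δ0: rk 4, SNF 1^3·2
degree 0: 4−4−0 = 0 → Ȟ^0 ≅ 0
degree 1: 4−0−4 = 0 plus torsion [2] → Ȟ^1 ≅ Z/2
degree 2: 0−0−0 = 0 → Ȟ^2 ≅ 0

Ȟ^0 ≅ 0; Ȟ^1 ≅ Z/2; Ȟ^2 ≅ 0


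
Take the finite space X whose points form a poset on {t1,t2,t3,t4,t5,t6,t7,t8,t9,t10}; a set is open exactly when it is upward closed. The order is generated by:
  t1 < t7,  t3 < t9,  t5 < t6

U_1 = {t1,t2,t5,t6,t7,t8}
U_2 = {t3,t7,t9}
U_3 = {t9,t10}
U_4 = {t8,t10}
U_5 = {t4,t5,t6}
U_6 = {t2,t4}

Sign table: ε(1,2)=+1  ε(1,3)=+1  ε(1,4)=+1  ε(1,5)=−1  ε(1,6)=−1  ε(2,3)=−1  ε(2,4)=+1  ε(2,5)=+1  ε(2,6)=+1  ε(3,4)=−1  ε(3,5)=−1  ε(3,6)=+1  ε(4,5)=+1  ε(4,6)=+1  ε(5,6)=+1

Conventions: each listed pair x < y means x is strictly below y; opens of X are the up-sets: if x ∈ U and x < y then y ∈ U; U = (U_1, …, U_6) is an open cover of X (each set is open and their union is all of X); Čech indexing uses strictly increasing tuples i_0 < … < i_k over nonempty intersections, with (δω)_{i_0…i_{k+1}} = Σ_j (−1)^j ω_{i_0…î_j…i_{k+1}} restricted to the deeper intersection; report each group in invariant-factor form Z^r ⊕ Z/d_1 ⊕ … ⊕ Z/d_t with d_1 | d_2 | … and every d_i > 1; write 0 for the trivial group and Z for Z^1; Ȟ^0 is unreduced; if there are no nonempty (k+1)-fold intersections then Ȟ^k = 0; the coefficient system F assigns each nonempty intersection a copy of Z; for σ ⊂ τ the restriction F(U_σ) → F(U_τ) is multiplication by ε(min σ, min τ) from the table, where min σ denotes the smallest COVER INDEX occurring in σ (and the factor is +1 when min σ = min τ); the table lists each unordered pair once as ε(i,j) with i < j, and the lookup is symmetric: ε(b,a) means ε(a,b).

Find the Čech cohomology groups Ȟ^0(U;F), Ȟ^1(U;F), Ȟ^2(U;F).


nonempty intersections:
  U12={t7} U14={t8} U15={t5,t6} U16={t2} U23={t9} U34={t10} U56={t4}
C dims 6,7; δ0: rk 5, SNF 1^5
Ȟ^0: (6−5)−0=1 ⇒ Z
Ȟ^1: (7−0)−5=2 ⇒ Z^2
Ȟ^2: (0−0)−0=0 ⇒ 0

Ȟ^0(U;F) ≅ Z, Ȟ^1(U;F) ≅ Z^2, Ȟ^2(U;F) ≅ 0


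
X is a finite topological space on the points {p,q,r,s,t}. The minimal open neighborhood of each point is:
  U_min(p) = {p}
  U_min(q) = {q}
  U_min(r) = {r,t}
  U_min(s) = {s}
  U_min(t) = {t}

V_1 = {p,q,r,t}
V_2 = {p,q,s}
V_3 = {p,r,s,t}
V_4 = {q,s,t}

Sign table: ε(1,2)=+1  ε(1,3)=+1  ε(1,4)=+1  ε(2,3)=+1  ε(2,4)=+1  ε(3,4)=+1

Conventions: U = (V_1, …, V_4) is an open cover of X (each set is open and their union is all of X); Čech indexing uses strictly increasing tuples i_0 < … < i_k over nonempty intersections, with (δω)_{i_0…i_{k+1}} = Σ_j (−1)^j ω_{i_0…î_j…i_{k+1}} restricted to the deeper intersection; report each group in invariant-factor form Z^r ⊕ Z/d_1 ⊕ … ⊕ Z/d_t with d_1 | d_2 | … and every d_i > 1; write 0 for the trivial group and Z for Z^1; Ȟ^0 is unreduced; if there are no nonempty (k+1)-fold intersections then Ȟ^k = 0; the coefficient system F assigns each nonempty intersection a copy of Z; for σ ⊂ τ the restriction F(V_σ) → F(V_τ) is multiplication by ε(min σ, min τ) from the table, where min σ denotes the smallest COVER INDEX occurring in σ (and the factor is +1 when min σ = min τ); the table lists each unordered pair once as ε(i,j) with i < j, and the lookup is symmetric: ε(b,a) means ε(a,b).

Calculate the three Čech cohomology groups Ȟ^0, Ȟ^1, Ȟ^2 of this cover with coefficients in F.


nonempty intersections:
  V12={p,q} V13={p,r,t} V14={q,t} V23={p,s} V24={q,s} V34={s,t}
  V123={p} V124={q} V134={t} V234={s}
C dims 4,6,4; δ0: rk 3, SNF 1^3; δ1: rk 3, SNF 1^3
Ȟ^0: (4−3)−0=1 ⇒ Z
Ȟ^1: (6−3)−3=0 ⇒ 0
Ȟ^2: (4−0)−3=1 ⇒ Z

Ȟ^0 = Z, Ȟ^1 = 0, Ȟ^2 = Z
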